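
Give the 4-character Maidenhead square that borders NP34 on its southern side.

Latitude square 4; −1 → 3.
The longitude characters are unchanged.

NP33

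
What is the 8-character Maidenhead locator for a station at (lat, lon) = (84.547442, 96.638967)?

NR84hn61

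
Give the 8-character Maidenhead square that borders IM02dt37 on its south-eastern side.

IM02dt46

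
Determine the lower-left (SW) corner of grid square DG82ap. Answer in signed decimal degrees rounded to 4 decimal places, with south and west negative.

-27.3750, -104.0000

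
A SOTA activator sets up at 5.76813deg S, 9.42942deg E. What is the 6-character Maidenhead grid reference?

JI44rf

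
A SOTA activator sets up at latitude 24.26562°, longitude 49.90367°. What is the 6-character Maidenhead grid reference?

LL44wg

Shift to the Maidenhead origin (180°W, 90°S): lon 229.9037, lat 114.2656.
Field: 229.9037/20 → 11 → L, 114.2656/10 → 11 → L; chars LL.
Square: 9.9037/2 → 4, 4.2656/1 → 4; chars 44.
Subsquare: 1.9037/0.0833333 → 22 → w, 0.2656/0.0416667 → 6 → g; chars wg.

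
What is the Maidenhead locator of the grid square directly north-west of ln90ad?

Longitude subsquare a = 0; −1 → -1, wraps to 23 = x, carry into square.
Longitude square 9; −1 → 8.
Latitude subsquare d = 3; +1 → 4 = e.

LN80xe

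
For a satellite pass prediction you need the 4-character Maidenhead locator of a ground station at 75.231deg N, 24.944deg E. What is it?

Offset from 180°W / 90°S: lon 204.94°, lat 165.23°.
Field: lon ⌊204.94/20⌋ = 10 → K; lat ⌊165.23/10⌋ = 16 → Q.
Square: lon ⌊4.94/2⌋ = 2; lat ⌊5.23/1⌋ = 5.

KQ25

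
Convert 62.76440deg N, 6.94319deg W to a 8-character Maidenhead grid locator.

IP62ms63

Shift to the Maidenhead origin (180°W, 90°S): lon 173.05681, lat 152.76440.
Field (20°×10°, letters A–R): lon ⌊173.05681/20⌋ = 8 → I; lat ⌊152.76440/10⌋ = 15 → P.
Square (2°×1°, digits 0–9): lon ⌊13.05681/2⌋ = 6; lat ⌊2.76440/1⌋ = 2.
Subsquare (5′×2.5′, letters a–x): lon ⌊1.05681/0.0833333⌋ = 12 → m; lat ⌊0.76440/0.0416667⌋ = 18 → s.
Extended square (30″×15″, digits 0–9): lon ⌊0.05681/0.00833333⌋ = 6; lat ⌊0.01440/0.00416667⌋ = 3.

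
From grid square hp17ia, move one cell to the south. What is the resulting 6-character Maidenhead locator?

HP16ix

Latitude subsquare a = 0; −1 → -1, wraps to 23 = x, carry into square.
Latitude square 7; −1 → 6.
The longitude characters are unchanged.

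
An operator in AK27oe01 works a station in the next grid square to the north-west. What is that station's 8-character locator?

AK27ne92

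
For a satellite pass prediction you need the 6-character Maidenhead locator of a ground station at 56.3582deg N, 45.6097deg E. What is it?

LO26ti

Shift to the Maidenhead origin (180°W, 90°S): lon 225.6097, lat 146.3582.
Field (20°×10°, letters A–R): lon ⌊225.6097/20⌋ = 11 → L; lat ⌊146.3582/10⌋ = 14 → O.
Square (2°×1°, digits 0–9): lon ⌊5.6097/2⌋ = 2; lat ⌊6.3582/1⌋ = 6.
Subsquare (5′×2.5′, letters a–x): lon ⌊1.6097/0.0833333⌋ = 19 → t; lat ⌊0.3582/0.0416667⌋ = 8 → i.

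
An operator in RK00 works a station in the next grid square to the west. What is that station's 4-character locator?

Longitude square 0; −1 → -1, wraps to 9, carry into field.
Longitude field R = 17; −1 → 16 = Q.
The latitude characters are unchanged.

QK90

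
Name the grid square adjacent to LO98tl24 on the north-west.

Longitude extended square 2; −1 → 1.
Latitude extended square 4; +1 → 5.

LO98tl15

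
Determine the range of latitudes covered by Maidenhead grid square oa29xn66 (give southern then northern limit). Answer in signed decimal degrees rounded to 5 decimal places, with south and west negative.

-80.43333, -80.42917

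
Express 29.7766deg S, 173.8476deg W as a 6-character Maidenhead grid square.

AG30bf

Shift to the Maidenhead origin (180°W, 90°S): lon 6.1524, lat 60.2234.
Field: lon ⌊6.1524/20⌋ = 0 → A; lat ⌊60.2234/10⌋ = 6 → G.
Square: lon ⌊6.1524/2⌋ = 3; lat ⌊0.2234/1⌋ = 0.
Subsquare: lon ⌊0.1524/0.0833333⌋ = 1 → b; lat ⌊0.2234/0.0416667⌋ = 5 → f.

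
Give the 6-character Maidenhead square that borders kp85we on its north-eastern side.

Longitude subsquare w = 22; +1 → 23 = x.
Latitude subsquare e = 4; +1 → 5 = f.

KP85xf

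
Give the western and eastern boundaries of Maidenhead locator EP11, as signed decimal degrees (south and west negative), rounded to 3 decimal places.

-98.000, -96.000

Field E=4, P=15: +4·20° lon, +15·10° lat → SW at lon -100°, lat 60°.
Square 1, 1: +1·2° lon, +1·1° lat → SW at lon -98°, lat 61°.
Cell spans 2° lon × 1° lat.
west -98.000, east -96.000.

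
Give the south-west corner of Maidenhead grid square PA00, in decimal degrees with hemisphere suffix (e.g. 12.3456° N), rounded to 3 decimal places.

90.000° S, 120.000° E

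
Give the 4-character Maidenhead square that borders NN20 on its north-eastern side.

Longitude square 2; +1 → 3.
Latitude square 0; +1 → 1.

NN31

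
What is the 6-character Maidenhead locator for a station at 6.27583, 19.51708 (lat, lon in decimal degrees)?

Shift to the Maidenhead origin (180°W, 90°S): lon 199.5171, lat 96.2758.
Field (20°×10°, letters A–R): lon ⌊199.5171/20⌋ = 9 → J; lat ⌊96.2758/10⌋ = 9 → J.
Square (2°×1°, digits 0–9): lon ⌊19.5171/2⌋ = 9; lat ⌊6.2758/1⌋ = 6.
Subsquare (5′×2.5′, letters a–x): lon ⌊1.5171/0.0833333⌋ = 18 → s; lat ⌊0.2758/0.0416667⌋ = 6 → g.

JJ96sg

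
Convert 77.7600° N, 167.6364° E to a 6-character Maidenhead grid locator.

Shift to the Maidenhead origin (180°W, 90°S): lon 347.6364, lat 167.7600.
Field: 347.6364/20 → 17 → R, 167.7600/10 → 16 → Q; chars RQ.
Square: 7.6364/2 → 3, 7.7600/1 → 7; chars 37.
Subsquare: 1.6364/0.0833333 → 19 → t, 0.7600/0.0416667 → 18 → s; chars ts.

RQ37ts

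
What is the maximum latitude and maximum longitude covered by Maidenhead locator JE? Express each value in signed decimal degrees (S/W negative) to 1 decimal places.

-40.0, 20.0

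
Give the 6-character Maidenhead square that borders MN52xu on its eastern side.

MN62au

Longitude subsquare x = 23; +1 → 24, wraps to 0 = a, carry into square.
Longitude square 5; +1 → 6.
The latitude characters are unchanged.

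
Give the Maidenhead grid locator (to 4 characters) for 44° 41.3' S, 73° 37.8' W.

Add 180° to longitude and 90° to latitude: 106.37, 45.31.
Field (20°×10°, letters A–R): lon ⌊106.37/20⌋ = 5 → F; lat ⌊45.31/10⌋ = 4 → E.
Square (2°×1°, digits 0–9): lon ⌊6.37/2⌋ = 3; lat ⌊5.31/1⌋ = 5.

FE35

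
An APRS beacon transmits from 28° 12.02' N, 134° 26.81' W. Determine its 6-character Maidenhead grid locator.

CL28se

Add 180° to longitude and 90° to latitude: 45.5532, 118.2003.
Field (20°×10°, letters A–R): 45.5532/20 → 2 → C, 118.2003/10 → 11 → L; chars CL.
Square (2°×1°, digits 0–9): 5.5532/2 → 2, 8.2003/1 → 8; chars 28.
Subsquare (5′×2.5′, letters a–x): 1.5532/0.0833333 → 18 → s, 0.2003/0.0416667 → 4 → e; chars se.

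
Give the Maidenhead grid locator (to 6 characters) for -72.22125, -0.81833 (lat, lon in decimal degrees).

IB97os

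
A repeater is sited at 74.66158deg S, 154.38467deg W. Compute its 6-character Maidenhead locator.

Add 180° to longitude and 90° to latitude: 25.6153, 15.3384.
Field: lon ⌊25.6153/20⌋ = 1 → B; lat ⌊15.3384/10⌋ = 1 → B.
Square: lon ⌊5.6153/2⌋ = 2; lat ⌊5.3384/1⌋ = 5.
Subsquare: lon ⌊1.6153/0.0833333⌋ = 19 → t; lat ⌊0.3384/0.0416667⌋ = 8 → i.

BB25ti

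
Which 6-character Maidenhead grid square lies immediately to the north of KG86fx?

KG87fa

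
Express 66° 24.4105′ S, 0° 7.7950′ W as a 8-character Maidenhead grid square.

Shift to the Maidenhead origin (180°W, 90°S): lon 179.87008, lat 23.59316.
Field: 179.87008/20 → 8 → I, 23.59316/10 → 2 → C; chars IC.
Square: 19.87008/2 → 9, 3.59316/1 → 3; chars 93.
Subsquare: 1.87008/0.0833333 → 22 → w, 0.59316/0.0416667 → 14 → o; chars wo.
Extended square: 0.03675/0.00833333 → 4, 0.00983/0.00416667 → 2; chars 42.

IC93wo42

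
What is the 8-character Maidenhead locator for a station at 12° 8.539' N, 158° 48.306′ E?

QK92jd64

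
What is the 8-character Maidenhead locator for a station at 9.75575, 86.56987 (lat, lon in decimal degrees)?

NJ39gs81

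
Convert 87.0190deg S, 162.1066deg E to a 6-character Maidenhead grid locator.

RA12bx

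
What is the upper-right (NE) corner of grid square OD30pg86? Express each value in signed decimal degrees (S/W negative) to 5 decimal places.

Field O=14, D=3: +14·20° lon, +3·10° lat → SW at lon 100°, lat -60°.
Square 3, 0: +3·2° lon, +0·1° lat → SW at lon 106°, lat -60°.
Subsquare p=15, g=6: +15·0.0833333° lon, +6·0.0416667° lat → SW at lon 107.25°, lat -59.75°.
Extended square 8, 6: +8·0.00833333° lon, +6·0.00416667° lat → SW at lon 107.317°, lat -59.725°.
Cell spans 0.00833333° lon × 0.00416667° lat. NE corner is SW corner plus one full cell.
latitude -59.72083, longitude 107.32500.

-59.72083, 107.32500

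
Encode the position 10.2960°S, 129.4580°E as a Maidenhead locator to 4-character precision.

Add 180° to longitude and 90° to latitude: 309.46, 79.70.
Field: 309.46/20 → 15 → P, 79.70/10 → 7 → H; chars PH.
Square: 9.46/2 → 4, 9.70/1 → 9; chars 49.

PH49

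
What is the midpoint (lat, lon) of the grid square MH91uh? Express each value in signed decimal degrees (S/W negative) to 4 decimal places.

Field M=12, H=7: +12·20° lon, +7·10° lat → SW at lon 60°, lat -20°.
Square 9, 1: +9·2° lon, +1·1° lat → SW at lon 78°, lat -19°.
Subsquare u=20, h=7: +20·0.0833333° lon, +7·0.0416667° lat → SW at lon 79.6667°, lat -18.7083°.
Cell spans 0.0833333° lon × 0.0416667° lat. Centre is SW corner plus half of each.
latitude -18.6875, longitude 79.7083.

-18.6875, 79.7083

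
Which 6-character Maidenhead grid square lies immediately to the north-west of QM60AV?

QM50xw

Longitude subsquare a = 0; −1 → -1, wraps to 23 = x, carry into square.
Longitude square 6; −1 → 5.
Latitude subsquare v = 21; +1 → 22 = w.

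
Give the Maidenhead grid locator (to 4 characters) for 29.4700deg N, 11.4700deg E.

Offset from 180°W / 90°S: lon 191.47°, lat 119.47°.
Field: lon ⌊191.47/20⌋ = 9 → J; lat ⌊119.47/10⌋ = 11 → L.
Square: lon ⌊11.47/2⌋ = 5; lat ⌊9.47/1⌋ = 9.

JL59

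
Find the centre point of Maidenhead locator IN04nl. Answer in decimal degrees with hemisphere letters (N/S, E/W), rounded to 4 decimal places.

44.4792° N, 18.8750° W

Field I=8, N=13: +8·20° lon, +13·10° lat → SW at lon -20°, lat 40°.
Square 0, 4: +0·2° lon, +4·1° lat → SW at lon -20°, lat 44°.
Subsquare n=13, l=11: +13·0.0833333° lon, +11·0.0416667° lat → SW at lon -18.9167°, lat 44.4583°.
Cell spans 0.0833333° lon × 0.0416667° lat. Centre is SW corner plus half of each.
latitude 44.4792° N, longitude 18.8750° W.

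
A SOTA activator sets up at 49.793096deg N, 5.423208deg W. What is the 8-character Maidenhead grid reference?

IN79gt90

Offset from 180°W / 90°S: lon 174.57679°, lat 139.79310°.
Field: lon ⌊174.57679/20⌋ = 8 → I; lat ⌊139.79310/10⌋ = 13 → N.
Square: lon ⌊14.57679/2⌋ = 7; lat ⌊9.79310/1⌋ = 9.
Subsquare: lon ⌊0.57679/0.0833333⌋ = 6 → g; lat ⌊0.79310/0.0416667⌋ = 19 → t.
Extended square: lon ⌊0.07679/0.00833333⌋ = 9; lat ⌊0.00143/0.00416667⌋ = 0.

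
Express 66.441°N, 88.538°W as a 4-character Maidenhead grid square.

Add 180° to longitude and 90° to latitude: 91.46, 156.44.
Field: lon ⌊91.46/20⌋ = 4 → E; lat ⌊156.44/10⌋ = 15 → P.
Square: lon ⌊11.46/2⌋ = 5; lat ⌊6.44/1⌋ = 6.

EP56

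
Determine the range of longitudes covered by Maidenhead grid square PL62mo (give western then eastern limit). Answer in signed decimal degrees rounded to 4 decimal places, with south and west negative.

133.0000, 133.0833

Field P=15, L=11: +15·20° lon, +11·10° lat → SW at lon 120°, lat 20°.
Square 6, 2: +6·2° lon, +2·1° lat → SW at lon 132°, lat 22°.
Subsquare m=12, o=14: +12·0.0833333° lon, +14·0.0416667° lat → SW at lon 133°, lat 22.5833°.
Cell spans 0.0833333° lon × 0.0416667° lat.
west 133.0000, east 133.0833.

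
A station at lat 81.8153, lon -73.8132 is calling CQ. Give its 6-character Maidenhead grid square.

Shift to the Maidenhead origin (180°W, 90°S): lon 106.1868, lat 171.8153.
Field: lon ⌊106.1868/20⌋ = 5 → F; lat ⌊171.8153/10⌋ = 17 → R.
Square: lon ⌊6.1868/2⌋ = 3; lat ⌊1.8153/1⌋ = 1.
Subsquare: lon ⌊0.1868/0.0833333⌋ = 2 → c; lat ⌊0.8153/0.0416667⌋ = 19 → t.

FR31ct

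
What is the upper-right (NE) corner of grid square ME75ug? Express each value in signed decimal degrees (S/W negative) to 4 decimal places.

-44.7083, 75.7500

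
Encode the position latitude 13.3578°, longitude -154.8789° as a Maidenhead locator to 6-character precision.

BK23ni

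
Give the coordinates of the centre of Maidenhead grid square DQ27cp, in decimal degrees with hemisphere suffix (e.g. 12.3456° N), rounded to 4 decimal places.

Field D=3, Q=16: +3·20° lon, +16·10° lat → SW at lon -120°, lat 70°.
Square 2, 7: +2·2° lon, +7·1° lat → SW at lon -116°, lat 77°.
Subsquare c=2, p=15: +2·0.0833333° lon, +15·0.0416667° lat → SW at lon -115.833°, lat 77.625°.
Cell spans 0.0833333° lon × 0.0416667° lat. Centre is SW corner plus half of each.
latitude 77.6458° N, longitude 115.7917° W.

77.6458° N, 115.7917° W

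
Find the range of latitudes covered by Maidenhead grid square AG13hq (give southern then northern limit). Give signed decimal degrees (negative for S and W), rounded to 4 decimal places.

-26.3333, -26.2917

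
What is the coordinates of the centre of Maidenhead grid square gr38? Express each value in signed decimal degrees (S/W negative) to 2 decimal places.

88.50, -53.00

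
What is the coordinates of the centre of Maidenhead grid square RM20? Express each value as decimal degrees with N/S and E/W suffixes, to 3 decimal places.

30.500° N, 165.000° E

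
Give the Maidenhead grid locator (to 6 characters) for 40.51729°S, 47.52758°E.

LE39sl

Add 180° to longitude and 90° to latitude: 227.5276, 49.4827.
Field: 227.5276/20 → 11 → L, 49.4827/10 → 4 → E; chars LE.
Square: 7.5276/2 → 3, 9.4827/1 → 9; chars 39.
Subsquare: 1.5276/0.0833333 → 18 → s, 0.4827/0.0416667 → 11 → l; chars sl.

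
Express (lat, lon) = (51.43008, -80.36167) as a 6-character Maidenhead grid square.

EO91tk

Add 180° to longitude and 90° to latitude: 99.6383, 141.4301.
Field (20°×10°, letters A–R): lon ⌊99.6383/20⌋ = 4 → E; lat ⌊141.4301/10⌋ = 14 → O.
Square (2°×1°, digits 0–9): lon ⌊19.6383/2⌋ = 9; lat ⌊1.4301/1⌋ = 1.
Subsquare (5′×2.5′, letters a–x): lon ⌊1.6383/0.0833333⌋ = 19 → t; lat ⌊0.4301/0.0416667⌋ = 10 → k.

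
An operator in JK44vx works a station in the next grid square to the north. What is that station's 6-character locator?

JK45va

Latitude subsquare x = 23; +1 → 24, wraps to 0 = a, carry into square.
Latitude square 4; +1 → 5.
The longitude characters are unchanged.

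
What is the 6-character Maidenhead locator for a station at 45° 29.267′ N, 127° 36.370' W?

Add 180° to longitude and 90° to latitude: 52.3938, 135.4878.
Field: 52.3938/20 → 2 → C, 135.4878/10 → 13 → N; chars CN.
Square: 12.3938/2 → 6, 5.4878/1 → 5; chars 65.
Subsquare: 0.3938/0.0833333 → 4 → e, 0.4878/0.0416667 → 11 → l; chars el.

CN65el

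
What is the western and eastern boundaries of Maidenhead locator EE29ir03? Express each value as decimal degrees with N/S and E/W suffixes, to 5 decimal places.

95.33333° W, 95.32500° W

Field E=4, E=4: +4·20° lon, +4·10° lat → SW at lon -100°, lat -50°.
Square 2, 9: +2·2° lon, +9·1° lat → SW at lon -96°, lat -41°.
Subsquare i=8, r=17: +8·0.0833333° lon, +17·0.0416667° lat → SW at lon -95.3333°, lat -40.2917°.
Extended square 0, 3: +0·0.00833333° lon, +3·0.00416667° lat → SW at lon -95.3333°, lat -40.2792°.
Cell spans 0.00833333° lon × 0.00416667° lat.
west 95.33333° W, east 95.32500° W.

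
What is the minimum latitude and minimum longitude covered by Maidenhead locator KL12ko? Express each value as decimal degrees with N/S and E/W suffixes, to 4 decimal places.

22.5833° N, 22.8333° E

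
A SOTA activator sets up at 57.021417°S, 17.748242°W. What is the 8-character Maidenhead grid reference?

ID12dx04

Shift to the Maidenhead origin (180°W, 90°S): lon 162.25176, lat 32.97858.
Field: 162.25176/20 → 8 → I, 32.97858/10 → 3 → D; chars ID.
Square: 2.25176/2 → 1, 2.97858/1 → 2; chars 12.
Subsquare: 0.25176/0.0833333 → 3 → d, 0.97858/0.0416667 → 23 → x; chars dx.
Extended square: 0.00176/0.00833333 → 0, 0.02025/0.00416667 → 4; chars 04.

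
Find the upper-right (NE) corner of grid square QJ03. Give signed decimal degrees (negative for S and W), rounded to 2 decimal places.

Field Q=16, J=9: +16·20° lon, +9·10° lat → SW at lon 140°, lat 0°.
Square 0, 3: +0·2° lon, +3·1° lat → SW at lon 140°, lat 3°.
Cell spans 2° lon × 1° lat. NE corner is SW corner plus one full cell.
latitude 4.00, longitude 142.00.

4.00, 142.00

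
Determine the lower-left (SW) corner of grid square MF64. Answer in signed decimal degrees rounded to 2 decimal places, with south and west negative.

-36.00, 72.00

Field M=12, F=5: +12·20° lon, +5·10° lat → SW at lon 60°, lat -40°.
Square 6, 4: +6·2° lon, +4·1° lat → SW at lon 72°, lat -36°.
latitude -36.00, longitude 72.00.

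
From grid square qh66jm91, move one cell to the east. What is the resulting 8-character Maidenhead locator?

QH66km01

Longitude extended square 9; +1 → 10, wraps to 0, carry into subsquare.
Longitude subsquare j = 9; +1 → 10 = k.
The latitude characters are unchanged.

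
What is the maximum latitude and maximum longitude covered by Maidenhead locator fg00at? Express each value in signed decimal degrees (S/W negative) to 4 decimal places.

-29.1667, -79.9167

Field F=5, G=6: +5·20° lon, +6·10° lat → SW at lon -80°, lat -30°.
Square 0, 0: +0·2° lon, +0·1° lat → SW at lon -80°, lat -30°.
Subsquare a=0, t=19: +0·0.0833333° lon, +19·0.0416667° lat → SW at lon -80°, lat -29.2083°.
Cell spans 0.0833333° lon × 0.0416667° lat. NE corner is SW corner plus one full cell.
latitude -29.1667, longitude -79.9167.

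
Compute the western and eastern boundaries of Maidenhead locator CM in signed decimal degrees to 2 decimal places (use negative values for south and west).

-140.00, -120.00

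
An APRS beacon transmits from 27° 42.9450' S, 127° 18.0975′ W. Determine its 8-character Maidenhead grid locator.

CG62ig38

Offset from 180°W / 90°S: lon 52.69837°, lat 62.28425°.
Field: 52.69837/20 → 2 → C, 62.28425/10 → 6 → G; chars CG.
Square: 12.69837/2 → 6, 2.28425/1 → 2; chars 62.
Subsquare: 0.69837/0.0833333 → 8 → i, 0.28425/0.0416667 → 6 → g; chars ig.
Extended square: 0.03171/0.00833333 → 3, 0.03425/0.00416667 → 8; chars 38.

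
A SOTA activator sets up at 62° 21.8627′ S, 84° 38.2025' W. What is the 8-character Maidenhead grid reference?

EC77qp32

Shift to the Maidenhead origin (180°W, 90°S): lon 95.36329, lat 27.63562.
Field: 95.36329/20 → 4 → E, 27.63562/10 → 2 → C; chars EC.
Square: 15.36329/2 → 7, 7.63562/1 → 7; chars 77.
Subsquare: 1.36329/0.0833333 → 16 → q, 0.63562/0.0416667 → 15 → p; chars qp.
Extended square: 0.02996/0.00833333 → 3, 0.01062/0.00416667 → 2; chars 32.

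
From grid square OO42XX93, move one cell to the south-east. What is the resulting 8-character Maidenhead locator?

Longitude extended square 9; +1 → 10, wraps to 0, carry into subsquare.
Longitude subsquare x = 23; +1 → 24, wraps to 0 = a, carry into square.
Longitude square 4; +1 → 5.
Latitude extended square 3; −1 → 2.

OO52ax02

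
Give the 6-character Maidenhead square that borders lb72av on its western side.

LB62xv

Longitude subsquare a = 0; −1 → -1, wraps to 23 = x, carry into square.
Longitude square 7; −1 → 6.
The latitude characters are unchanged.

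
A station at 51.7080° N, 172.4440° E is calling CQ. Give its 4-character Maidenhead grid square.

RO61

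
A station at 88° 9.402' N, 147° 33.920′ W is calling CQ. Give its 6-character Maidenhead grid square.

Offset from 180°W / 90°S: lon 32.4347°, lat 178.1567°.
Field: 32.4347/20 → 1 → B, 178.1567/10 → 17 → R; chars BR.
Square: 12.4347/2 → 6, 8.1567/1 → 8; chars 68.
Subsquare: 0.4347/0.0833333 → 5 → f, 0.1567/0.0416667 → 3 → d; chars fd.

BR68fd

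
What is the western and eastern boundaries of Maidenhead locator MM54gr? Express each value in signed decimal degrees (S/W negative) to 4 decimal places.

70.5000, 70.5833

Field M=12, M=12: +12·20° lon, +12·10° lat → SW at lon 60°, lat 30°.
Square 5, 4: +5·2° lon, +4·1° lat → SW at lon 70°, lat 34°.
Subsquare g=6, r=17: +6·0.0833333° lon, +17·0.0416667° lat → SW at lon 70.5°, lat 34.7083°.
Cell spans 0.0833333° lon × 0.0416667° lat.
west 70.5000, east 70.5833.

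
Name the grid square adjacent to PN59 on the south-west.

PN48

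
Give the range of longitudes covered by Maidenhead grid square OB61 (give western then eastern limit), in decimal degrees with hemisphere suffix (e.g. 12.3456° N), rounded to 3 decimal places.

112.000° E, 114.000° E

Field O=14, B=1: +14·20° lon, +1·10° lat → SW at lon 100°, lat -80°.
Square 6, 1: +6·2° lon, +1·1° lat → SW at lon 112°, lat -79°.
Cell spans 2° lon × 1° lat.
west 112.000° E, east 114.000° E.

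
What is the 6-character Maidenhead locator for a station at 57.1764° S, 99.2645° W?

Offset from 180°W / 90°S: lon 80.7355°, lat 32.8236°.
Field: 80.7355/20 → 4 → E, 32.8236/10 → 3 → D; chars ED.
Square: 0.7355/2 → 0, 2.8236/1 → 2; chars 02.
Subsquare: 0.7355/0.0833333 → 8 → i, 0.8236/0.0416667 → 19 → t; chars it.

ED02it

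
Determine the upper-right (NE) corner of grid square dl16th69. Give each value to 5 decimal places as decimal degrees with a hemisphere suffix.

Field D=3, L=11: +3·20° lon, +11·10° lat → SW at lon -120°, lat 20°.
Square 1, 6: +1·2° lon, +6·1° lat → SW at lon -118°, lat 26°.
Subsquare t=19, h=7: +19·0.0833333° lon, +7·0.0416667° lat → SW at lon -116.417°, lat 26.2917°.
Extended square 6, 9: +6·0.00833333° lon, +9·0.00416667° lat → SW at lon -116.367°, lat 26.3292°.
Cell spans 0.00833333° lon × 0.00416667° lat. NE corner is SW corner plus one full cell.
latitude 26.33333° N, longitude 116.35833° W.

26.33333° N, 116.35833° W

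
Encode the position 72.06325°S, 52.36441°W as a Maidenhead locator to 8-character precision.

GB37tw64

Add 180° to longitude and 90° to latitude: 127.63559, 17.93675.
Field (20°×10°, letters A–R): 127.63559/20 → 6 → G, 17.93675/10 → 1 → B; chars GB.
Square (2°×1°, digits 0–9): 7.63559/2 → 3, 7.93675/1 → 7; chars 37.
Subsquare (5′×2.5′, letters a–x): 1.63559/0.0833333 → 19 → t, 0.93675/0.0416667 → 22 → w; chars tw.
Extended square (30″×15″, digits 0–9): 0.05226/0.00833333 → 6, 0.02008/0.00416667 → 4; chars 64.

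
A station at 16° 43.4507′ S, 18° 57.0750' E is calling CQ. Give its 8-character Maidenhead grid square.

JH93lg46

Shift to the Maidenhead origin (180°W, 90°S): lon 198.95125, lat 73.27582.
Field: lon ⌊198.95125/20⌋ = 9 → J; lat ⌊73.27582/10⌋ = 7 → H.
Square: lon ⌊18.95125/2⌋ = 9; lat ⌊3.27582/1⌋ = 3.
Subsquare: lon ⌊0.95125/0.0833333⌋ = 11 → l; lat ⌊0.27582/0.0416667⌋ = 6 → g.
Extended square: lon ⌊0.03458/0.00833333⌋ = 4; lat ⌊0.02582/0.00416667⌋ = 6.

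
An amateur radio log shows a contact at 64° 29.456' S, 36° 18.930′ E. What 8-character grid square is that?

KC85dm72

Shift to the Maidenhead origin (180°W, 90°S): lon 216.31550, lat 25.50907.
Field: lon ⌊216.31550/20⌋ = 10 → K; lat ⌊25.50907/10⌋ = 2 → C.
Square: lon ⌊16.31550/2⌋ = 8; lat ⌊5.50907/1⌋ = 5.
Subsquare: lon ⌊0.31550/0.0833333⌋ = 3 → d; lat ⌊0.50907/0.0416667⌋ = 12 → m.
Extended square: lon ⌊0.06550/0.00833333⌋ = 7; lat ⌊0.00907/0.00416667⌋ = 2.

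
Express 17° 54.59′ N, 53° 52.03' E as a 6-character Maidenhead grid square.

Shift to the Maidenhead origin (180°W, 90°S): lon 233.8672, lat 107.9098.
Field: lon ⌊233.8672/20⌋ = 11 → L; lat ⌊107.9098/10⌋ = 10 → K.
Square: lon ⌊13.8672/2⌋ = 6; lat ⌊7.9098/1⌋ = 7.
Subsquare: lon ⌊1.8672/0.0833333⌋ = 22 → w; lat ⌊0.9098/0.0416667⌋ = 21 → v.

LK67wv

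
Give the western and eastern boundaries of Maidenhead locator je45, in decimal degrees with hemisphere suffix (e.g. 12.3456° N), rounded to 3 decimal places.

Field J=9, E=4: +9·20° lon, +4·10° lat → SW at lon 0°, lat -50°.
Square 4, 5: +4·2° lon, +5·1° lat → SW at lon 8°, lat -45°.
Cell spans 2° lon × 1° lat.
west 8.000° E, east 10.000° E.

8.000° E, 10.000° E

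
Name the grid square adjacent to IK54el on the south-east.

IK54fk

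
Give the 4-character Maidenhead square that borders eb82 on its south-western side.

EB71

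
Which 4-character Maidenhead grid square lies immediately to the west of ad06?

Longitude square 0; −1 → -1, wraps to 9, carry into field.
Longitude field A = 0; −1 → -1, wraps to 17 = R, wrapping around the antimeridian.
The latitude characters are unchanged.

RD96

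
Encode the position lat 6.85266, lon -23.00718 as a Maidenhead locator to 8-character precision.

HJ86lu94

Shift to the Maidenhead origin (180°W, 90°S): lon 156.99282, lat 96.85266.
Field (20°×10°, letters A–R): lon ⌊156.99282/20⌋ = 7 → H; lat ⌊96.85266/10⌋ = 9 → J.
Square (2°×1°, digits 0–9): lon ⌊16.99282/2⌋ = 8; lat ⌊6.85266/1⌋ = 6.
Subsquare (5′×2.5′, letters a–x): lon ⌊0.99282/0.0833333⌋ = 11 → l; lat ⌊0.85266/0.0416667⌋ = 20 → u.
Extended square (30″×15″, digits 0–9): lon ⌊0.07615/0.00833333⌋ = 9; lat ⌊0.01933/0.00416667⌋ = 4.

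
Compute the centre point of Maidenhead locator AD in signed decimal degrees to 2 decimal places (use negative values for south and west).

Field A=0, D=3: +0·20° lon, +3·10° lat → SW at lon -180°, lat -60°.
Cell spans 20° lon × 10° lat. Centre is SW corner plus half of each.
latitude -55.00, longitude -170.00.

-55.00, -170.00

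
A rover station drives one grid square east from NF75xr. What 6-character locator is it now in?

NF85ar

Longitude subsquare x = 23; +1 → 24, wraps to 0 = a, carry into square.
Longitude square 7; +1 → 8.
The latitude characters are unchanged.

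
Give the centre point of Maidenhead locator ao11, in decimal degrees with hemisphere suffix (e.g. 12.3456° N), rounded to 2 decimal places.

51.50° N, 177.00° W

Field A=0, O=14: +0·20° lon, +14·10° lat → SW at lon -180°, lat 50°.
Square 1, 1: +1·2° lon, +1·1° lat → SW at lon -178°, lat 51°.
Cell spans 2° lon × 1° lat. Centre is SW corner plus half of each.
latitude 51.50° N, longitude 177.00° W.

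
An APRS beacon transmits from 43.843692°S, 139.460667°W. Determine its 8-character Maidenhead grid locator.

CE06gd47

Add 180° to longitude and 90° to latitude: 40.53933, 46.15631.
Field (20°×10°, letters A–R): 40.53933/20 → 2 → C, 46.15631/10 → 4 → E; chars CE.
Square (2°×1°, digits 0–9): 0.53933/2 → 0, 6.15631/1 → 6; chars 06.
Subsquare (5′×2.5′, letters a–x): 0.53933/0.0833333 → 6 → g, 0.15631/0.0416667 → 3 → d; chars gd.
Extended square (30″×15″, digits 0–9): 0.03933/0.00833333 → 4, 0.03131/0.00416667 → 7; chars 47.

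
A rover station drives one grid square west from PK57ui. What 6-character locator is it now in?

Longitude subsquare u = 20; −1 → 19 = t.
The latitude characters are unchanged.

PK57ti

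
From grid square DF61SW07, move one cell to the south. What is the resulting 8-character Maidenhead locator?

DF61sw06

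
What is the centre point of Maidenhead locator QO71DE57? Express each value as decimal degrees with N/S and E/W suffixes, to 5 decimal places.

51.19792° N, 154.29583° E

Field Q=16, O=14: +16·20° lon, +14·10° lat → SW at lon 140°, lat 50°.
Square 7, 1: +7·2° lon, +1·1° lat → SW at lon 154°, lat 51°.
Subsquare d=3, e=4: +3·0.0833333° lon, +4·0.0416667° lat → SW at lon 154.25°, lat 51.1667°.
Extended square 5, 7: +5·0.00833333° lon, +7·0.00416667° lat → SW at lon 154.292°, lat 51.1958°.
Cell spans 0.00833333° lon × 0.00416667° lat. Centre is SW corner plus half of each.
latitude 51.19792° N, longitude 154.29583° E.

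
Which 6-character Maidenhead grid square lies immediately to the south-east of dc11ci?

DC11dh

Longitude subsquare c = 2; +1 → 3 = d.
Latitude subsquare i = 8; −1 → 7 = h.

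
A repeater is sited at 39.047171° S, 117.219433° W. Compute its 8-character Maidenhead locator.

DF10jw38

Shift to the Maidenhead origin (180°W, 90°S): lon 62.78057, lat 50.95283.
Field: 62.78057/20 → 3 → D, 50.95283/10 → 5 → F; chars DF.
Square: 2.78057/2 → 1, 0.95283/1 → 0; chars 10.
Subsquare: 0.78057/0.0833333 → 9 → j, 0.95283/0.0416667 → 22 → w; chars jw.
Extended square: 0.03057/0.00833333 → 3, 0.03616/0.00416667 → 8; chars 38.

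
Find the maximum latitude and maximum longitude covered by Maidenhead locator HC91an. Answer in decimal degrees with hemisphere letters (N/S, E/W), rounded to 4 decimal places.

Field H=7, C=2: +7·20° lon, +2·10° lat → SW at lon -40°, lat -70°.
Square 9, 1: +9·2° lon, +1·1° lat → SW at lon -22°, lat -69°.
Subsquare a=0, n=13: +0·0.0833333° lon, +13·0.0416667° lat → SW at lon -22°, lat -68.4583°.
Cell spans 0.0833333° lon × 0.0416667° lat. NE corner is SW corner plus one full cell.
latitude 68.4167° S, longitude 21.9167° W.

68.4167° S, 21.9167° W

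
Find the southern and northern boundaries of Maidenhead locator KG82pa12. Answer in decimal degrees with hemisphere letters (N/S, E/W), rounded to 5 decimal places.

Field K=10, G=6: +10·20° lon, +6·10° lat → SW at lon 20°, lat -30°.
Square 8, 2: +8·2° lon, +2·1° lat → SW at lon 36°, lat -28°.
Subsquare p=15, a=0: +15·0.0833333° lon, +0·0.0416667° lat → SW at lon 37.25°, lat -28°.
Extended square 1, 2: +1·0.00833333° lon, +2·0.00416667° lat → SW at lon 37.2583°, lat -27.9917°.
Cell spans 0.00833333° lon × 0.00416667° lat.
south 27.99167° S, north 27.98750° S.

27.99167° S, 27.98750° S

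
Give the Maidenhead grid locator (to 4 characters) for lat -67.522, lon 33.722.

KC62

Add 180° to longitude and 90° to latitude: 213.72, 22.48.
Field: lon ⌊213.72/20⌋ = 10 → K; lat ⌊22.48/10⌋ = 2 → C.
Square: lon ⌊13.72/2⌋ = 6; lat ⌊2.48/1⌋ = 2.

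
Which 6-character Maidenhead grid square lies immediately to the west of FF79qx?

FF79px

Longitude subsquare q = 16; −1 → 15 = p.
The latitude characters are unchanged.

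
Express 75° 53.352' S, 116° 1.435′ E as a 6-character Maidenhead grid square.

Add 180° to longitude and 90° to latitude: 296.0239, 14.1108.
Field: 296.0239/20 → 14 → O, 14.1108/10 → 1 → B; chars OB.
Square: 16.0239/2 → 8, 4.1108/1 → 4; chars 84.
Subsquare: 0.0239/0.0833333 → 0 → a, 0.1108/0.0416667 → 2 → c; chars ac.

OB84ac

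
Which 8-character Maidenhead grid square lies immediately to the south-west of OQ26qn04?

OQ26pn93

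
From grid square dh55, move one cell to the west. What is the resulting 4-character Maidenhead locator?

DH45

Longitude square 5; −1 → 4.
The latitude characters are unchanged.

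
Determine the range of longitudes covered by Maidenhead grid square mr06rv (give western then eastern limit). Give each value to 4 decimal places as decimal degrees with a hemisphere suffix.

Field M=12, R=17: +12·20° lon, +17·10° lat → SW at lon 60°, lat 80°.
Square 0, 6: +0·2° lon, +6·1° lat → SW at lon 60°, lat 86°.
Subsquare r=17, v=21: +17·0.0833333° lon, +21·0.0416667° lat → SW at lon 61.4167°, lat 86.875°.
Cell spans 0.0833333° lon × 0.0416667° lat.
west 61.4167° E, east 61.5000° E.

61.4167° E, 61.5000° E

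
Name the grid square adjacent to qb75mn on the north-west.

QB75lo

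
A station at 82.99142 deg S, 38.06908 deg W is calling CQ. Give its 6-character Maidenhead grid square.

Shift to the Maidenhead origin (180°W, 90°S): lon 141.9309, lat 7.0086.
Field: 141.9309/20 → 7 → H, 7.0086/10 → 0 → A; chars HA.
Square: 1.9309/2 → 0, 7.0086/1 → 7; chars 07.
Subsquare: 1.9309/0.0833333 → 23 → x, 0.0086/0.0416667 → 0 → a; chars xa.

HA07xa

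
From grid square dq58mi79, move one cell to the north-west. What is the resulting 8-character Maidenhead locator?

Longitude extended square 7; −1 → 6.
Latitude extended square 9; +1 → 10, wraps to 0, carry into subsquare.
Latitude subsquare i = 8; +1 → 9 = j.

DQ58mj60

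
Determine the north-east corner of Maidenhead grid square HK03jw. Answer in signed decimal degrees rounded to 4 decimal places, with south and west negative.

13.9583, -39.1667

Field H=7, K=10: +7·20° lon, +10·10° lat → SW at lon -40°, lat 10°.
Square 0, 3: +0·2° lon, +3·1° lat → SW at lon -40°, lat 13°.
Subsquare j=9, w=22: +9·0.0833333° lon, +22·0.0416667° lat → SW at lon -39.25°, lat 13.9167°.
Cell spans 0.0833333° lon × 0.0416667° lat. NE corner is SW corner plus one full cell.
latitude 13.9583, longitude -39.1667.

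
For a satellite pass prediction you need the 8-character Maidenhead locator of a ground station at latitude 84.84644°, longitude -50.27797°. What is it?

Add 180° to longitude and 90° to latitude: 129.72203, 174.84644.
Field (20°×10°, letters A–R): 129.72203/20 → 6 → G, 174.84644/10 → 17 → R; chars GR.
Square (2°×1°, digits 0–9): 9.72203/2 → 4, 4.84644/1 → 4; chars 44.
Subsquare (5′×2.5′, letters a–x): 1.72203/0.0833333 → 20 → u, 0.84644/0.0416667 → 20 → u; chars uu.
Extended square (30″×15″, digits 0–9): 0.05536/0.00833333 → 6, 0.01311/0.00416667 → 3; chars 63.

GR44uu63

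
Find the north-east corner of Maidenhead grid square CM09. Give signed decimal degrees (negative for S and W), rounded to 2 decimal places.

40.00, -138.00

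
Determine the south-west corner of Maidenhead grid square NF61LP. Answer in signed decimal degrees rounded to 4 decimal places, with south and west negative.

-38.3750, 92.9167

Field N=13, F=5: +13·20° lon, +5·10° lat → SW at lon 80°, lat -40°.
Square 6, 1: +6·2° lon, +1·1° lat → SW at lon 92°, lat -39°.
Subsquare l=11, p=15: +11·0.0833333° lon, +15·0.0416667° lat → SW at lon 92.9167°, lat -38.375°.
latitude -38.3750, longitude 92.9167.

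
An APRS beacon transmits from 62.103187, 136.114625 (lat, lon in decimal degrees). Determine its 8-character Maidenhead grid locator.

PP82bc34

Add 180° to longitude and 90° to latitude: 316.11462, 152.10319.
Field (20°×10°, letters A–R): lon ⌊316.11462/20⌋ = 15 → P; lat ⌊152.10319/10⌋ = 15 → P.
Square (2°×1°, digits 0–9): lon ⌊16.11462/2⌋ = 8; lat ⌊2.10319/1⌋ = 2.
Subsquare (5′×2.5′, letters a–x): lon ⌊0.11462/0.0833333⌋ = 1 → b; lat ⌊0.10319/0.0416667⌋ = 2 → c.
Extended square (30″×15″, digits 0–9): lon ⌊0.03129/0.00833333⌋ = 3; lat ⌊0.01985/0.00416667⌋ = 4.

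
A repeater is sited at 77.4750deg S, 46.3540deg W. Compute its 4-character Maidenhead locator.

Add 180° to longitude and 90° to latitude: 133.65, 12.53.
Field (20°×10°, letters A–R): 133.65/20 → 6 → G, 12.53/10 → 1 → B; chars GB.
Square (2°×1°, digits 0–9): 13.65/2 → 6, 2.53/1 → 2; chars 62.

GB62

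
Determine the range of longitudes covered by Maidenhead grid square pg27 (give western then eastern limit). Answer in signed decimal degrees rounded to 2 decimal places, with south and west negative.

Field P=15, G=6: +15·20° lon, +6·10° lat → SW at lon 120°, lat -30°.
Square 2, 7: +2·2° lon, +7·1° lat → SW at lon 124°, lat -23°.
Cell spans 2° lon × 1° lat.
west 124.00, east 126.00.

124.00, 126.00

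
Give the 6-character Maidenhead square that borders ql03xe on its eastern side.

QL13ae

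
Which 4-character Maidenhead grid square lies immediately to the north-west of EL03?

Longitude square 0; −1 → -1, wraps to 9, carry into field.
Longitude field E = 4; −1 → 3 = D.
Latitude square 3; +1 → 4.

DL94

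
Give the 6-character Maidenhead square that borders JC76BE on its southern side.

Latitude subsquare e = 4; −1 → 3 = d.
The longitude characters are unchanged.

JC76bd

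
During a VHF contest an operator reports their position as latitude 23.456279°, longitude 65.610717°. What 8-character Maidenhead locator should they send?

ML23tk39

Offset from 180°W / 90°S: lon 245.61072°, lat 113.45628°.
Field (20°×10°, letters A–R): 245.61072/20 → 12 → M, 113.45628/10 → 11 → L; chars ML.
Square (2°×1°, digits 0–9): 5.61072/2 → 2, 3.45628/1 → 3; chars 23.
Subsquare (5′×2.5′, letters a–x): 1.61072/0.0833333 → 19 → t, 0.45628/0.0416667 → 10 → k; chars tk.
Extended square (30″×15″, digits 0–9): 0.02738/0.00833333 → 3, 0.03961/0.00416667 → 9; chars 39.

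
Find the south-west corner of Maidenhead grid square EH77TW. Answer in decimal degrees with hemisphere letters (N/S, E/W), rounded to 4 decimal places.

Field E=4, H=7: +4·20° lon, +7·10° lat → SW at lon -100°, lat -20°.
Square 7, 7: +7·2° lon, +7·1° lat → SW at lon -86°, lat -13°.
Subsquare t=19, w=22: +19·0.0833333° lon, +22·0.0416667° lat → SW at lon -84.4167°, lat -12.0833°.
latitude 12.0833° S, longitude 84.4167° W.

12.0833° S, 84.4167° W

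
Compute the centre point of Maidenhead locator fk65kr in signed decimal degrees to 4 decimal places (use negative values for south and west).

15.7292, -67.1250

Field F=5, K=10: +5·20° lon, +10·10° lat → SW at lon -80°, lat 10°.
Square 6, 5: +6·2° lon, +5·1° lat → SW at lon -68°, lat 15°.
Subsquare k=10, r=17: +10·0.0833333° lon, +17·0.0416667° lat → SW at lon -67.1667°, lat 15.7083°.
Cell spans 0.0833333° lon × 0.0416667° lat. Centre is SW corner plus half of each.
latitude 15.7292, longitude -67.1250.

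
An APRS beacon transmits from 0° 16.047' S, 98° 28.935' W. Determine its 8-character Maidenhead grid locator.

EI09sr25

Add 180° to longitude and 90° to latitude: 81.51775, 89.73255.
Field: lon ⌊81.51775/20⌋ = 4 → E; lat ⌊89.73255/10⌋ = 8 → I.
Square: lon ⌊1.51775/2⌋ = 0; lat ⌊9.73255/1⌋ = 9.
Subsquare: lon ⌊1.51775/0.0833333⌋ = 18 → s; lat ⌊0.73255/0.0416667⌋ = 17 → r.
Extended square: lon ⌊0.01775/0.00833333⌋ = 2; lat ⌊0.02422/0.00416667⌋ = 5.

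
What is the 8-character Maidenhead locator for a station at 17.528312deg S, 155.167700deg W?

BH22jl93

Add 180° to longitude and 90° to latitude: 24.83230, 72.47169.
Field: 24.83230/20 → 1 → B, 72.47169/10 → 7 → H; chars BH.
Square: 4.83230/2 → 2, 2.47169/1 → 2; chars 22.
Subsquare: 0.83230/0.0833333 → 9 → j, 0.47169/0.0416667 → 11 → l; chars jl.
Extended square: 0.08230/0.00833333 → 9, 0.01335/0.00416667 → 3; chars 93.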